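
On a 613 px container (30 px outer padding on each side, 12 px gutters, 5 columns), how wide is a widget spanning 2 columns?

Take off 60 px of margins, leaving 553 px.
Subtracting 4 gutters of 12 leaves 505 for 5 columns, so c = 101 px.
Span of 2: 2·101 + 1·12 = 202 + 12 = 214 px.

214 px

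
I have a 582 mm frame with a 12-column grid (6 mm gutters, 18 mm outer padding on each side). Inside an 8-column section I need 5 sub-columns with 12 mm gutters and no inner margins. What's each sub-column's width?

62.8 mm

Outer content = 582 − 2·18 = 546 mm.
12c + 11·6 = 546 → 12c = 480 → c = 40 mm.
8-column span = 8·40 + 7·6 = 362 mm.
5 columns + 4 gutters: 5d + 4·12 = 362.
5d = 362 − 48 = 314, so d = 62.8 mm.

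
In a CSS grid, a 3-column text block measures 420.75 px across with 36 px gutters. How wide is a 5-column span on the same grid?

725.25 px

420.75 − 2·36 = 348.75; ÷3 gives c = 116.25 px.
5 columns plus 4 gutters: 581.25 + 144 = 725.25 px.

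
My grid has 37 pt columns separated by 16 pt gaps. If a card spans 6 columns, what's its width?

302 pt

6-column span = 6·37 + 5·16 = 302 pt.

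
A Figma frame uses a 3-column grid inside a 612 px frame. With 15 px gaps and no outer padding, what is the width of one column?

3 columns + 2 gaps: 3c + 2·15 = 612.
3c = 612 − 30 = 582, so c = 194 px.

194 px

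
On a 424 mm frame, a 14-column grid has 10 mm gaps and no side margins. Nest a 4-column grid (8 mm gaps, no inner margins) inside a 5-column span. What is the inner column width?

424 − 13·10 = 294; ÷14 gives c = 21 mm.
Span of 5: 5·21 + 4·10 = 105 + 40 = 145 mm.
Subtracting 3 gaps of 8 leaves 121 for 4 columns, so d = 30.25 mm.

30.25 mm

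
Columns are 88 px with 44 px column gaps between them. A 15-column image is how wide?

1936 px

15 columns plus 14 column gaps: 1320 + 616 = 1936 px.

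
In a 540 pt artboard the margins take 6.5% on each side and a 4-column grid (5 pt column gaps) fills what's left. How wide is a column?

540 × (1 − 2·6.5%) = 540 × 87% = 469.8 pt for the columns.
4c + 3·5 = 469.8 → 4c = 454.8 → c = 113.7 pt.

113.7 pt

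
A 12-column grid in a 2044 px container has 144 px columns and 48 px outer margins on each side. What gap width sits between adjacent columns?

Take off 96 px of margins, leaving 1948 px.
Columns use 1728 px, leaving 220 px across 11 gaps = 20 px each.

20 px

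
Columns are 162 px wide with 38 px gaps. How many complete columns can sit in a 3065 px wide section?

15 columns

k columns need k·162 + (k−1)·38 = k·200 − 38.
k·200 − 38 ≤ 3065 → k ≤ 3103 / 200 ≈ 15.52, so k = 15.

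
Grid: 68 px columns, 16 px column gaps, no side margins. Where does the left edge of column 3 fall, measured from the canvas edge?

Before column 3: 2 columns + 2 column gaps.
Offset = 2·(68 + 16) = 2·84 = 168 px.

168 px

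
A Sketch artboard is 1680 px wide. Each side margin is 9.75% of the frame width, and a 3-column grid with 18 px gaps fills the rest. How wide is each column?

438.8 px

1680 × (1 − 2·9.75%) = 1680 × 80.5% = 1352.4 px for the columns.
Subtracting 2 gaps of 18 leaves 1316.4 for 3 columns, so c = 438.8 px.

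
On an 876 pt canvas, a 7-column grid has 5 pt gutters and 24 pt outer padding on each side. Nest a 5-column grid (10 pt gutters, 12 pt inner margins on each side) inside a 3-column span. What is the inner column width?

Subtract both margins: 876 − 2·24 = 828 pt.
828 − 6·5 = 798; ÷7 gives c = 114 pt.
3-column span = 3·114 + 2·5 = 352 pt.
Inner content = 352 − 2·12 = 328 pt.
5d + 4·10 = 328 → 5d = 288 → d = 57.6 pt.

57.6 pt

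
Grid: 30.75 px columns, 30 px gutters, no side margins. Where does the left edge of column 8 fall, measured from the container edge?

Each column+gutter stride is 60.75 px; with no margin, 7 of them is 425.25 px.

425.25 px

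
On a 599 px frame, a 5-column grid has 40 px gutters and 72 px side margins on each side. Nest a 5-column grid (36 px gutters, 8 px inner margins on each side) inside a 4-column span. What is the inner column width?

Outer content = 599 − 2·72 = 455 px.
5 columns + 4 gutters: 5c + 4·40 = 455.
5c = 455 − 160 = 295, so c = 59 px.
4 columns plus 3 gutters: 236 + 120 = 356 px.
Inner content = 356 − 2·8 = 340 px.
5d + 4·36 = 340 → 5d = 196 → d = 39.2 px.

39.2 px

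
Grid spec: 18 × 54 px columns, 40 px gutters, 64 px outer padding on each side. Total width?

1780 px

Adding margins, columns and gutters: 128 + 972 + 680 = 1780 px.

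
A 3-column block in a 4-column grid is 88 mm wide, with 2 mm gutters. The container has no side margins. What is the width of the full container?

118 mm

3c + 2·2 = 88 → 3c = 84 → c = 28 mm.
Container = 4·28 + 3·2 = 112 + 6 = 118 mm.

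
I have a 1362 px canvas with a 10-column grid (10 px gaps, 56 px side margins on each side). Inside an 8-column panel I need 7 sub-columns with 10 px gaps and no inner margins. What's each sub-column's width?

134 px

Outer content = 1362 − 2·56 = 1250 px.
10 columns + 9 gaps: 10c + 9·10 = 1250.
10c = 1250 − 90 = 1160, so c = 116 px.
Span of 8: 8·116 + 7·10 = 928 + 70 = 998 px.
998 − 6·10 = 938; ÷7 gives d = 134 px.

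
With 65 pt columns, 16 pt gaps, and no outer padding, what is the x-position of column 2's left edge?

81 pt

Before column 2: 1 column + 1 gap.
Offset = 1·(65 + 16) = 1·81 = 81 pt.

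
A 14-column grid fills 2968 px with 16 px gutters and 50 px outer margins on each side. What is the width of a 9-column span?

1838 px

Inside the margins: 2968 − 100 = 2868 px.
14c + 13·16 = 2868 → 14c = 2660 → c = 190 px.
9-column span = 9·190 + 8·16 = 1838 px.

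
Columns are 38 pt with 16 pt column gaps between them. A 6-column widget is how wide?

308 pt

6 columns plus 5 column gaps: 228 + 80 = 308 pt.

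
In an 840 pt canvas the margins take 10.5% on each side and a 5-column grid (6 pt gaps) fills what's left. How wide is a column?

Each margin = 10.5% of 840 = 88.2 pt; content = 840 − 2·88.2 = 663.6 pt.
663.6 − 4·6 = 639.6; ÷5 gives c = 127.92 pt.

127.92 pt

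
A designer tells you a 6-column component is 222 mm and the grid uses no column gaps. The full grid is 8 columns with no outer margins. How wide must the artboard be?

6c = 222 → c = 37 mm.
Artboard = 8·37 = 296 = 296 mm.

296 mm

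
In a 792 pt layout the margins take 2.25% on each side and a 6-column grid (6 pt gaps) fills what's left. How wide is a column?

Each margin = 2.25% of 792 = 17.82 pt; content = 792 − 2·17.82 = 756.36 pt.
756.36 − 5·6 = 726.36; ÷6 gives c = 121.06 pt.

121.06 pt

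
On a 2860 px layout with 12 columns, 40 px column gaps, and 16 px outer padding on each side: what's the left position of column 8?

1689 px

Inside the margins: 2860 − 32 = 2828 px.
12c + 11·40 = 2828 → 12c = 2388 → c = 199 px.
Before column 8: the margin + 7 columns + 7 column gaps.
Offset = 16 + 7·(199 + 40) = 16 + 1673 = 1689 px.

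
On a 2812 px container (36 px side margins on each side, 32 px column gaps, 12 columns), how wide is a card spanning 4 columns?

Inside the margins: 2812 − 72 = 2740 px.
12 columns + 11 column gaps: 12c + 11·32 = 2740.
12c = 2740 − 352 = 2388, so c = 199 px.
4-column span = 4·199 + 3·32 = 892 px.

892 px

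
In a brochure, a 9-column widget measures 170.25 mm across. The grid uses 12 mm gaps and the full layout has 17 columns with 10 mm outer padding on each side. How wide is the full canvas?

352.25 mm

9 columns + 8 gaps: 9c + 8·12 = 170.25.
9c = 170.25 − 96 = 74.25, so c = 8.25 mm.
Adding margins, columns and gutters: 20 + 140.25 + 192 = 352.25 mm.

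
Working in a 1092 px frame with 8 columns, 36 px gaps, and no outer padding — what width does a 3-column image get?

8c + 7·36 = 1092 → 8c = 840 → c = 105 px.
Span of 3: 3·105 + 2·36 = 315 + 72 = 387 px.

387 px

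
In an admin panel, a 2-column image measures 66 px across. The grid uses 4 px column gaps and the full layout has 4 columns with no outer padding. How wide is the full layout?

136 px

66 − 1·4 = 62; ÷2 gives c = 31 px.
Summing: 124 + 12 = 136 px.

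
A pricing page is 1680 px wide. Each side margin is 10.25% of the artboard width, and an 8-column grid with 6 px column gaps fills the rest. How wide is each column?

1680 × (1 − 2·10.25%) = 1680 × 79.5% = 1335.6 px for the columns.
Subtracting 7 column gaps of 6 leaves 1293.6 for 8 columns, so c = 161.7 px.

161.7 px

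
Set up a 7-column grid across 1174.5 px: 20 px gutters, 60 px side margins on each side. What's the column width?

133.5 px

Take off 120 px of margins, leaving 1054.5 px.
Subtracting 6 gutters of 20 leaves 934.5 for 7 columns, so c = 133.5 px.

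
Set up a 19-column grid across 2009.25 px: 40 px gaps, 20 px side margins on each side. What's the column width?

Content width = 2009.25 − 2·20 = 1969.25 px.
19c + 18·40 = 1969.25 → 19c = 1249.25 → c = 65.75 px.

65.75 px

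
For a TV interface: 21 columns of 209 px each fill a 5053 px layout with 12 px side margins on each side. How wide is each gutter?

32 px

Inside the margins: 5053 − 24 = 5029 px.
21·209 + 20g = 5029 → 20g = 640 → g = 32 px.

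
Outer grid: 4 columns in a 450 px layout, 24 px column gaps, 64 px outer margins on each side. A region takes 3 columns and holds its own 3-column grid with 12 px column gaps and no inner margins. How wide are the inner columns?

Subtract both margins: 450 − 2·64 = 322 px.
Subtracting 3 column gaps of 24 leaves 250 for 4 columns, so c = 62.5 px.
3-column span = 3·62.5 + 2·24 = 235.5 px.
3d + 2·12 = 235.5 → 3d = 211.5 → d = 70.5 px.

70.5 px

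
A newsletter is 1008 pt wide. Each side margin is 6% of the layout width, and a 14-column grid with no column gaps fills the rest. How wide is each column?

Each margin = 6% of 1008 = 60.48 pt; content = 1008 − 2·60.48 = 887.04 pt.
887.04 / 14 = 63.36 pt per column.

63.36 pt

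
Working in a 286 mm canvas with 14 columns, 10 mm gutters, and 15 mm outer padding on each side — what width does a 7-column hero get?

Take off 30 mm of margins, leaving 256 mm.
14c + 13·10 = 256 → 14c = 126 → c = 9 mm.
7-column span = 7·9 + 6·10 = 123 mm.

123 mm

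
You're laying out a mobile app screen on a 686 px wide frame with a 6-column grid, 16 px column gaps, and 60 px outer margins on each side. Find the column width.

81 px

Take off 120 px of margins, leaving 566 px.
Subtracting 5 column gaps of 16 leaves 486 for 6 columns, so c = 81 px.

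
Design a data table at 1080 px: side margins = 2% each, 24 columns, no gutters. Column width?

43.2 px

1080 × (1 − 2·2%) = 1080 × 96% = 1036.8 px for the columns.
With no gutters, each column is 1036.8/24 = 43.2 px.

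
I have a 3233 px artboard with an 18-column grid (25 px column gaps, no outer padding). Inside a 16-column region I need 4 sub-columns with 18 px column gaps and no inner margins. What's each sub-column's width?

704.25 px

Subtracting 17 column gaps of 25 leaves 2808 for 18 columns, so c = 156 px.
Span of 16: 16·156 + 15·25 = 2496 + 375 = 2871 px.
4d + 3·18 = 2871 → 4d = 2817 → d = 704.25 px.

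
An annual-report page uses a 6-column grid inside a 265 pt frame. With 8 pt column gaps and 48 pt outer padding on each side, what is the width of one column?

21.5 pt

Content width = 265 − 2·48 = 169 pt.
6c + 5·8 = 169 → 6c = 129 → c = 21.5 pt.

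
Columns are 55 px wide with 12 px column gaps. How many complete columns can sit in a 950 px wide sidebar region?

14 columns

Each extra column adds 55 + 12 = 67 px.
(950 + 12) / 67 = 14.36, so 14 columns fit.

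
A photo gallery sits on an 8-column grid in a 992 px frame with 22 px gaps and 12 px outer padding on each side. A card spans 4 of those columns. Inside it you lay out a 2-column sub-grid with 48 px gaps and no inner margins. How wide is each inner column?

Outer content = 992 − 2·12 = 968 px.
8c + 7·22 = 968 → 8c = 814 → c = 101.75 px.
Span of 4: 4·101.75 + 3·22 = 407 + 66 = 473 px.
2d + 1·48 = 473 → 2d = 425 → d = 212.5 px.

212.5 px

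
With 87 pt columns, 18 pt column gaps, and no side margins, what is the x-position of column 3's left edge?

Each column+gutter stride is 105 pt; with no margin, 2 of them is 210 pt.

210 pt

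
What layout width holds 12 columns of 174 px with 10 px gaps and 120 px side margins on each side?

Layout = 2·120 + 12·174 + 11·10 = 240 + 2088 + 110 = 2438 px.

2438 px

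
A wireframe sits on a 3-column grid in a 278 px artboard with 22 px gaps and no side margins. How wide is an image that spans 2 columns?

3c + 2·22 = 278 → 3c = 234 → c = 78 px.
Span of 2: 2·78 + 1·22 = 156 + 22 = 178 px.

178 px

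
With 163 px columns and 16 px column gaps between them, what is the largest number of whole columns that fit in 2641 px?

14 columns

14 columns: 14·163 + 13·16 = 2490 px ≤ 2641.
15 columns: 2669 px > 2641. So 14.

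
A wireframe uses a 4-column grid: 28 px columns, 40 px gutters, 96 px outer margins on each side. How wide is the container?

424 px

Adding margins, columns and gutters: 192 + 112 + 120 = 424 px.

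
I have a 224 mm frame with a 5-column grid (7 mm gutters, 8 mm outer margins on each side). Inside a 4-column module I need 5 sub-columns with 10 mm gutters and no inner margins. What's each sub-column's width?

25 mm

Take off 16 mm of margins, leaving 208 mm.
5c + 4·7 = 208 → 5c = 180 → c = 36 mm.
4-column span = 4·36 + 3·7 = 165 mm.
165 − 4·10 = 125; ÷5 gives d = 25 mm.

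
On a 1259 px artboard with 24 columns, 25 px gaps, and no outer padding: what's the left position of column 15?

749 px

1259 − 23·25 = 684; ÷24 gives c = 28.5 px.
Before column 15: 14 columns + 14 gaps.
Offset = 14·(28.5 + 25) = 14·53.5 = 749 px.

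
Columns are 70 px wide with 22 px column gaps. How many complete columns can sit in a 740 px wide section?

8 columns

8 columns: 8·70 + 7·22 = 714 px ≤ 740.
9 columns: 806 px > 740. So 8.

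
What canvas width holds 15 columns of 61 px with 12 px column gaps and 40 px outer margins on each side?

Adding margins, columns and gutters: 80 + 915 + 168 = 1163 px.

1163 px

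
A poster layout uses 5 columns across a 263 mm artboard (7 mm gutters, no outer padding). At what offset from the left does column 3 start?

Subtracting 4 gutters of 7 leaves 235 for 5 columns, so c = 47 mm.
Each column+gutter stride is 54 mm; with no margin, 2 of them is 108 mm.

108 mm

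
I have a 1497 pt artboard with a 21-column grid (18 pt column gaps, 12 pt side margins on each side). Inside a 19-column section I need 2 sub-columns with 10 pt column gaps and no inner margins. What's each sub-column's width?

Outer content = 1497 − 2·12 = 1473 pt.
Subtracting 20 column gaps of 18 leaves 1113 for 21 columns, so c = 53 pt.
19-column span = 19·53 + 18·18 = 1331 pt.
1331 − 1·10 = 1321; ÷2 gives d = 660.5 pt.

660.5 pt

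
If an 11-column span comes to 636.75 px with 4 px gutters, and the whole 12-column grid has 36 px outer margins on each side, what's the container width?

767 px

636.75 − 10·4 = 596.75; ÷11 gives c = 54.25 px.
Total width: 2·36 + 12·54.25 + 11·4 = 767 px.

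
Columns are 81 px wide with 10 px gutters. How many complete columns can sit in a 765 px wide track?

8 columns

k columns need k·81 + (k−1)·10 = k·91 − 10.
k·91 − 10 ≤ 765 → k ≤ 775 / 91 ≈ 8.52, so k = 8.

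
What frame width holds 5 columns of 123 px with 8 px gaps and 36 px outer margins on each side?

719 px

Frame = 2·36 + 5·123 + 4·8 = 72 + 615 + 32 = 719 px.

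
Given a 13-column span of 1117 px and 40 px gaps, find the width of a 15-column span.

13 columns + 12 gaps: 13c + 12·40 = 1117.
13c = 1117 − 480 = 637, so c = 49 px.
Span of 15: 15·49 + 14·40 = 735 + 560 = 1295 px.

1295 px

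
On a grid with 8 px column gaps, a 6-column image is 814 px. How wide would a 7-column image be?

951 px

814 − 5·8 = 774; ÷6 gives c = 129 px.
Span of 7: 7·129 + 6·8 = 903 + 48 = 951 px.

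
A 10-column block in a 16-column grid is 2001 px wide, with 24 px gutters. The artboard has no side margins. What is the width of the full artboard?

3216 px

10c + 9·24 = 2001 → 10c = 1785 → c = 178.5 px.
Artboard = 16·178.5 + 15·24 = 2856 + 360 = 3216 px.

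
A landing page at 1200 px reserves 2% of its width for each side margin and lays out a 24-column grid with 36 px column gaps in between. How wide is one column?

1200 × (1 − 2·2%) = 1200 × 96% = 1152 px for the columns.
1152 − 23·36 = 324; ÷24 gives c = 13.5 px.

13.5 px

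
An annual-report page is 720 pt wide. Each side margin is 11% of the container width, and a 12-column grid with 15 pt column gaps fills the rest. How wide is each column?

33.05 pt

720 × (1 − 2·11%) = 720 × 78% = 561.6 pt for the columns.
12 columns + 11 column gaps: 12c + 11·15 = 561.6.
12c = 561.6 − 165 = 396.6, so c = 33.05 pt.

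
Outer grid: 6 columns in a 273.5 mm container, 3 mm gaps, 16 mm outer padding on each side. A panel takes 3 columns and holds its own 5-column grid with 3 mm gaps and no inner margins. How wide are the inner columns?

Outer content = 273.5 − 2·16 = 241.5 mm.
Subtracting 5 gaps of 3 leaves 226.5 for 6 columns, so c = 37.75 mm.
3 columns plus 2 gaps: 113.25 + 6 = 119.25 mm.
5d + 4·3 = 119.25 → 5d = 107.25 → d = 21.45 mm.

21.45 mm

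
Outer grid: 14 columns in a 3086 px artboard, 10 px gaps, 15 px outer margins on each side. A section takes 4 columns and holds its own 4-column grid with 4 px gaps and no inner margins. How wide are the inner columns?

213.5 px

Inside the margins: 3086 − 30 = 3056 px.
Subtracting 13 gaps of 10 leaves 2926 for 14 columns, so c = 209 px.
4-column span = 4·209 + 3·10 = 866 px.
866 − 3·4 = 854; ÷4 gives d = 213.5 px.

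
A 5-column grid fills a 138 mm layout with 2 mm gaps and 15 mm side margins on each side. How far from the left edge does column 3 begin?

Inside the margins: 138 − 30 = 108 mm.
5 columns + 4 gaps: 5c + 4·2 = 108.
5c = 108 − 8 = 100, so c = 20 mm.
Before column 3: the margin + 2 columns + 2 gaps.
Offset = 15 + 2·(20 + 2) = 15 + 44 = 59 mm.

59 mm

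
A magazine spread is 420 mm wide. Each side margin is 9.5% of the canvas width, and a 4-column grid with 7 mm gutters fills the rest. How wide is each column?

79.8 mm

Each margin = 9.5% of 420 = 39.9 mm; content = 420 − 2·39.9 = 340.2 mm.
Subtracting 3 gutters of 7 leaves 319.2 for 4 columns, so c = 79.8 mm.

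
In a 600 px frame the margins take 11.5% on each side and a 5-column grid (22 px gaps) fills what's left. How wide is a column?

600 × (1 − 2·11.5%) = 600 × 77% = 462 px for the columns.
5c + 4·22 = 462 → 5c = 374 → c = 74.8 px.

74.8 px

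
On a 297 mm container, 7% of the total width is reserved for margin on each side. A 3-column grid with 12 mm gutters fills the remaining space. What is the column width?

77.14 mm

Each margin = 7% of 297 = 20.79 mm; content = 297 − 2·20.79 = 255.42 mm.
3 columns + 2 gutters: 3c + 2·12 = 255.42.
3c = 255.42 − 24 = 231.42, so c = 77.14 mm.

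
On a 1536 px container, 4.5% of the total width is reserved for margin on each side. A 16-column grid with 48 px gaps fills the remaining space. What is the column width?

Margins: 4.5% × 1536 = 69.12 px each, so content = 1536 − 138.24 = 1397.76 px.
16 columns + 15 gaps: 16c + 15·48 = 1397.76.
16c = 1397.76 − 720 = 677.76, so c = 42.36 px.

42.36 px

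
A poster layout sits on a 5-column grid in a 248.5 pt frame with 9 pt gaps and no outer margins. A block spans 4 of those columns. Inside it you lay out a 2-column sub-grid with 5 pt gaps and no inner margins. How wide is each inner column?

5 columns + 4 gaps: 5c + 4·9 = 248.5.
5c = 248.5 − 36 = 212.5, so c = 42.5 pt.
Span of 4: 4·42.5 + 3·9 = 170 + 27 = 197 pt.
2d + 1·5 = 197 → 2d = 192 → d = 96 pt.

96 pt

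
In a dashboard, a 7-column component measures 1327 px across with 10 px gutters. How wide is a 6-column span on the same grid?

7c + 6·10 = 1327 → 7c = 1267 → c = 181 px.
6 columns plus 5 gutters: 1086 + 50 = 1136 px.

1136 px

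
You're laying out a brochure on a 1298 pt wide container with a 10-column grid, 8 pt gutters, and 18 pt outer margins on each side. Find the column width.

Inside the margins: 1298 − 36 = 1262 pt.
1262 − 9·8 = 1190; ÷10 gives c = 119 pt.

119 pt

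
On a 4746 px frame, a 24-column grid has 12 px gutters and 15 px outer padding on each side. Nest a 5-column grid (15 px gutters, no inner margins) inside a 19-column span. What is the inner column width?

734.2 px

Inside the margins: 4746 − 30 = 4716 px.
4716 − 23·12 = 4440; ÷24 gives c = 185 px.
19 columns plus 18 gutters: 3515 + 216 = 3731 px.
5d + 4·15 = 3731 → 5d = 3671 → d = 734.2 px.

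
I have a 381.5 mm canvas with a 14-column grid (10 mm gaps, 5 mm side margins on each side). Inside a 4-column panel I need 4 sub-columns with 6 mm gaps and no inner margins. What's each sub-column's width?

Outer content = 381.5 − 2·5 = 371.5 mm.
Subtracting 13 gaps of 10 leaves 241.5 for 14 columns, so c = 17.25 mm.
4-column span = 4·17.25 + 3·10 = 99 mm.
Subtracting 3 gaps of 6 leaves 81 for 4 columns, so d = 20.25 mm.

20.25 mm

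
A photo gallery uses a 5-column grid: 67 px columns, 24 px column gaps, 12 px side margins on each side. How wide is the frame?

Frame = 2·12 + 5·67 + 4·24 = 24 + 335 + 96 = 455 px.

455 px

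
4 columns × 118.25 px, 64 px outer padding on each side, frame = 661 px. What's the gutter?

Take off 128 px of margins, leaving 533 px.
4·118.25 + 3g = 533 → 3g = 60 → g = 20 px.

20 px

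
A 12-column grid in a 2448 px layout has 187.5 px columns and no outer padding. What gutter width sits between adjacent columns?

18 px

12 columns take 12·187.5 = 2250 px; remaining 198 splits into 11 gutters.
g = 198 / 11 = 18 px.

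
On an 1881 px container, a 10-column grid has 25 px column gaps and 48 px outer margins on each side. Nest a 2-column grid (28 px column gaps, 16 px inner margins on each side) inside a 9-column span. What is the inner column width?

Outer content = 1881 − 2·48 = 1785 px.
10 columns + 9 column gaps: 10c + 9·25 = 1785.
10c = 1785 − 225 = 1560, so c = 156 px.
9 columns plus 8 column gaps: 1404 + 200 = 1604 px.
Inner content = 1604 − 2·16 = 1572 px.
2d + 1·28 = 1572 → 2d = 1544 → d = 772 px.

772 px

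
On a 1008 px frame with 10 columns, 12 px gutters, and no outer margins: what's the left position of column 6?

510 px

10 columns + 9 gutters: 10c + 9·12 = 1008.
10c = 1008 − 108 = 900, so c = 90 px.
No margin, so column 6 starts at 5·(column + gutter) = 5·102 = 510 px.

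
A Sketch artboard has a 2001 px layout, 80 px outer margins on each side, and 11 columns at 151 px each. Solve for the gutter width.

Subtract both margins: 2001 − 2·80 = 1841 px.
Columns use 1661 px, leaving 180 px across 10 gutters = 18 px each.

18 px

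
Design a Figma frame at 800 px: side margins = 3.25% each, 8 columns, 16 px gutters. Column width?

Margins: 3.25% × 800 = 26 px each, so content = 800 − 52 = 748 px.
8c + 7·16 = 748 → 8c = 636 → c = 79.5 px.

79.5 px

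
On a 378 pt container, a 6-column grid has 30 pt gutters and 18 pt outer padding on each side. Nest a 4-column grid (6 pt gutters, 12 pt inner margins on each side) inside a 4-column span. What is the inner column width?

44 pt

Outer content = 378 − 2·18 = 342 pt.
6c + 5·30 = 342 → 6c = 192 → c = 32 pt.
4-column span = 4·32 + 3·30 = 218 pt.
Inner content = 218 − 2·12 = 194 pt.
Subtracting 3 gutters of 6 leaves 176 for 4 columns, so d = 44 pt.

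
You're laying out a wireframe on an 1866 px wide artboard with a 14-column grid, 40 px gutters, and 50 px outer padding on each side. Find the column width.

Inside the margins: 1866 − 100 = 1766 px.
1766 − 13·40 = 1246; ÷14 gives c = 89 px.

89 px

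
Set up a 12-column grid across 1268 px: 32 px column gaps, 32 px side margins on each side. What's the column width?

71 px

Inside the margins: 1268 − 64 = 1204 px.
1204 − 11·32 = 852; ÷12 gives c = 71 px.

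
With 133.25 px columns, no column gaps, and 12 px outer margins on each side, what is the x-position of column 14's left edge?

1744.25 px

Before column 14: the margin + 13 columns + 13 column gaps.
Offset = 12 + 13·(133.25 + 0) = 12 + 1732.25 = 1744.25 px.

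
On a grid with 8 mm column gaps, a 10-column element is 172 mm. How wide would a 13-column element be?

226 mm

172 − 9·8 = 100; ÷10 gives c = 10 mm.
Span of 13: 13·10 + 12·8 = 130 + 96 = 226 mm.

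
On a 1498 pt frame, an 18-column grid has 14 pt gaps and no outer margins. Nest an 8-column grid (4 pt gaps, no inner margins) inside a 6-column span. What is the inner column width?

57.75 pt

18c + 17·14 = 1498 → 18c = 1260 → c = 70 pt.
6 columns plus 5 gaps: 420 + 70 = 490 pt.
8 columns + 7 gaps: 8d + 7·4 = 490.
8d = 490 − 28 = 462, so d = 57.75 pt.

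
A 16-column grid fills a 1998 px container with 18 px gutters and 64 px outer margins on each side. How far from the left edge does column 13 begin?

1480 px

Content = 1998 − 2·64 = 1870 px.
16c + 15·18 = 1870 → 16c = 1600 → c = 100 px.
Column 13 starts at margin + 12·(column + gutter) = 64 + 12·118 = 1480 px.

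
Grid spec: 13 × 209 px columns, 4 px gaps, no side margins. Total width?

Total width: 13·209 + 12·4 = 2765 px.

2765 px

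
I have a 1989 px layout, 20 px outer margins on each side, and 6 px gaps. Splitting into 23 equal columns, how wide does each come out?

Inside the margins: 1989 − 40 = 1949 px.
23c + 22·6 = 1949 → 23c = 1817 → c = 79 px.

79 px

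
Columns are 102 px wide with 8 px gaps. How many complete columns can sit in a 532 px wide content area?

4 columns

k columns need k·102 + (k−1)·8 = k·110 − 8.
k·110 − 8 ≤ 532 → k ≤ 540 / 110 ≈ 4.91, so k = 4.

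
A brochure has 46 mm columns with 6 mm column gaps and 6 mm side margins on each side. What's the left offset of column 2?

Each column+gutter stride is 52 mm; 1 of them past the 6 mm margin is 6 + 52 = 58 mm.

58 mm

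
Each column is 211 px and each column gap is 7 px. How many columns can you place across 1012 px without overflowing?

4 columns

4 columns: 4·211 + 3·7 = 865 px ≤ 1012.
5 columns: 1083 px > 1012. So 4.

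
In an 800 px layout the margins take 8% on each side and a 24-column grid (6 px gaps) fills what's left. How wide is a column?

Each margin = 8% of 800 = 64 px; content = 800 − 2·64 = 672 px.
24c + 23·6 = 672 → 24c = 534 → c = 22.25 px.

22.25 px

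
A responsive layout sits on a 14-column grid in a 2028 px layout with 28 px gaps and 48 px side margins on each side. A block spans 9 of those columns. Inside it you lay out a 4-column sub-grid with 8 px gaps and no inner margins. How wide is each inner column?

Subtract both margins: 2028 − 2·48 = 1932 px.
1932 − 13·28 = 1568; ÷14 gives c = 112 px.
Span of 9: 9·112 + 8·28 = 1008 + 224 = 1232 px.
4 columns + 3 gaps: 4d + 3·8 = 1232.
4d = 1232 − 24 = 1208, so d = 302 px.

302 px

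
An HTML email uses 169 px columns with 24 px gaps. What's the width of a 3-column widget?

555 px

Span of 3: 3·169 + 2·24 = 507 + 48 = 555 px.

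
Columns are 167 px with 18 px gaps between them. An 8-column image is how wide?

1462 px

8 columns plus 7 gaps: 1336 + 126 = 1462 px.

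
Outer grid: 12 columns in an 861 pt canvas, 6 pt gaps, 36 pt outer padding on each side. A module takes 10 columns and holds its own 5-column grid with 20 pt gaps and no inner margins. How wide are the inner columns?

Subtract both margins: 861 − 2·36 = 789 pt.
Subtracting 11 gaps of 6 leaves 723 for 12 columns, so c = 60.25 pt.
Span of 10: 10·60.25 + 9·6 = 602.5 + 54 = 656.5 pt.
5 columns + 4 gaps: 5d + 4·20 = 656.5.
5d = 656.5 − 80 = 576.5, so d = 115.3 pt.

115.3 pt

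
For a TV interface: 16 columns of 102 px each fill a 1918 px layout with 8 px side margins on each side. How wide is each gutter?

18 px

Subtract both margins: 1918 − 2·8 = 1902 px.
16 columns take 16·102 = 1632 px; remaining 270 splits into 15 gutters.
g = 270 / 15 = 18 px.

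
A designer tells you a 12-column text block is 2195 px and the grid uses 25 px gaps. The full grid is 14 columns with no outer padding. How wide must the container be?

2565 px

2195 − 11·25 = 1920; ÷12 gives c = 160 px.
Container = 14·160 + 13·25 = 2240 + 325 = 2565 px.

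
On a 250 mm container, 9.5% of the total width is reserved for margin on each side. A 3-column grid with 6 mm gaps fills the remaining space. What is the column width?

Margins: 9.5% × 250 = 23.75 mm each, so content = 250 − 47.5 = 202.5 mm.
3 columns + 2 gaps: 3c + 2·6 = 202.5.
3c = 202.5 − 12 = 190.5, so c = 63.5 mm.

63.5 mm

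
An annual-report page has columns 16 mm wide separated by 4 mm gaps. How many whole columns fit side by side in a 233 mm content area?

k columns need k·16 + (k−1)·4 = k·20 − 4.
k·20 − 4 ≤ 233 → k ≤ 237 / 20 ≈ 11.85, so k = 11.

11 columns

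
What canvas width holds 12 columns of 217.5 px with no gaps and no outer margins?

2610 px

Total width: 12·217.5 = 2610 px.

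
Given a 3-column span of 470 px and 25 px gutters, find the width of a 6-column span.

470 − 2·25 = 420; ÷3 gives c = 140 px.
6 columns plus 5 gutters: 840 + 125 = 965 px.

965 px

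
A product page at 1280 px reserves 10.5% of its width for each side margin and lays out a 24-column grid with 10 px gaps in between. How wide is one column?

32.55 px

1280 × (1 − 2·10.5%) = 1280 × 79% = 1011.2 px for the columns.
24 columns + 23 gaps: 24c + 23·10 = 1011.2.
24c = 1011.2 − 230 = 781.2, so c = 32.55 px.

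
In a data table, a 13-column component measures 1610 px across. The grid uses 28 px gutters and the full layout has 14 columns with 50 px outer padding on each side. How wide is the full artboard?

1836 px

Subtracting 12 gutters of 28 leaves 1274 for 13 columns, so c = 98 px.
Total width: 2·50 + 14·98 + 13·28 = 1836 px.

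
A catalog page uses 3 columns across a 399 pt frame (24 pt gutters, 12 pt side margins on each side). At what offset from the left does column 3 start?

278 pt

Inside the margins: 399 − 24 = 375 pt.
375 − 2·24 = 327; ÷3 gives c = 109 pt.
Column 3 starts at margin + 2·(column + gutter) = 12 + 2·133 = 278 pt.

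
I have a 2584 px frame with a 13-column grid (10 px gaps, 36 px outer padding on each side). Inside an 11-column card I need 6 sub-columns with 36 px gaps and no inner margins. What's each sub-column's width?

Outer content = 2584 − 2·36 = 2512 px.
2512 − 12·10 = 2392; ÷13 gives c = 184 px.
11 columns plus 10 gaps: 2024 + 100 = 2124 px.
6d + 5·36 = 2124 → 6d = 1944 → d = 324 px.

324 px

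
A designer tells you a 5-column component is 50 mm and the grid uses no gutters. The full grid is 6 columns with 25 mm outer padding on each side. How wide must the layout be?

5c = 50 → c = 10 mm.
Total width: 2·25 + 6·10 = 110 mm.

110 mm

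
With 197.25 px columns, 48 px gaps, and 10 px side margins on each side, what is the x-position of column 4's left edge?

745.75 px

Column 4 starts at margin + 3·(column + gutter) = 10 + 3·245.25 = 745.75 px.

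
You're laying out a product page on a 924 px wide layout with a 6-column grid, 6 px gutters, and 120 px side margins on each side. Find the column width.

109 px

Subtract both margins: 924 − 2·120 = 684 px.
Subtracting 5 gutters of 6 leaves 654 for 6 columns, so c = 109 px.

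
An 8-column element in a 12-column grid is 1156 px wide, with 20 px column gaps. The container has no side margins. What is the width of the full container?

1156 − 7·20 = 1016; ÷8 gives c = 127 px.
Summing: 1524 + 220 = 1744 px.

1744 px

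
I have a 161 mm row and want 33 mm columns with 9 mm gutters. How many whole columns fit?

4 columns

4 columns: 4·33 + 3·9 = 159 mm ≤ 161.
5 columns: 201 mm > 161. So 4.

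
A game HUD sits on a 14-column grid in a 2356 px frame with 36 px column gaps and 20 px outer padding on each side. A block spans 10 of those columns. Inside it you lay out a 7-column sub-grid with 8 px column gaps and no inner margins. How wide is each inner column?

228 px

Outer content = 2356 − 2·20 = 2316 px.
Subtracting 13 column gaps of 36 leaves 1848 for 14 columns, so c = 132 px.
10 columns plus 9 column gaps: 1320 + 324 = 1644 px.
7d + 6·8 = 1644 → 7d = 1596 → d = 228 px.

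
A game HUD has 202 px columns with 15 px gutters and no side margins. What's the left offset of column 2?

217 px

No margin, so column 2 starts at 1·(column + gutter) = 1·217 = 217 px.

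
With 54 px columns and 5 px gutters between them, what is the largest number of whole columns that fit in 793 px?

13 columns: 13·54 + 12·5 = 762 px ≤ 793.
14 columns: 821 px > 793. So 13.

13 columns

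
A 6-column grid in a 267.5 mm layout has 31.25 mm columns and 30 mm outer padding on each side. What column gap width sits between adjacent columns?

Subtract both margins: 267.5 − 2·30 = 207.5 mm.
Columns use 187.5 mm, leaving 20 mm across 5 column gaps = 4 mm each.

4 mm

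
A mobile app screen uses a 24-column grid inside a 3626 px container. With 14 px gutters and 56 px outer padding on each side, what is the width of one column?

133 px

Content width = 3626 − 2·56 = 3514 px.
24c + 23·14 = 3514 → 24c = 3192 → c = 133 px.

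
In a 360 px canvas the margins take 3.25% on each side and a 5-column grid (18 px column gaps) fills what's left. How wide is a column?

52.92 px

360 × (1 − 2·3.25%) = 360 × 93.5% = 336.6 px for the columns.
336.6 − 4·18 = 264.6; ÷5 gives c = 52.92 px.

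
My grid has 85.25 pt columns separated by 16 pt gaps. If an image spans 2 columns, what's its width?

186.5 pt

2 columns plus 1 gap: 170.5 + 16 = 186.5 pt.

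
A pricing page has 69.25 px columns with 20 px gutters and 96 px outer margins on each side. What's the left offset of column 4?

363.75 px

Before column 4: the margin + 3 columns + 3 gutters.
Offset = 96 + 3·(69.25 + 20) = 96 + 267.75 = 363.75 px.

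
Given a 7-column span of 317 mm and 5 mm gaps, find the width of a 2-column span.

7c + 6·5 = 317 → 7c = 287 → c = 41 mm.
2 columns plus 1 gap: 82 + 5 = 87 mm.

87 mm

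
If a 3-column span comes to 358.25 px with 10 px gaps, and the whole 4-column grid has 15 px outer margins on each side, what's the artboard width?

511 px

3c + 2·10 = 358.25 → 3c = 338.25 → c = 112.75 px.
Total width: 2·15 + 4·112.75 + 3·10 = 511 px.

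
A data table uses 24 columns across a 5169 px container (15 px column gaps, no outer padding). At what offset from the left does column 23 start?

24c + 23·15 = 5169 → 24c = 4824 → c = 201 px.
Each column+gutter stride is 216 px; with no margin, 22 of them is 4752 px.

4752 px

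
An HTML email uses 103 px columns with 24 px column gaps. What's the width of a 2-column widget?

Span of 2: 2·103 + 1·24 = 206 + 24 = 230 px.

230 px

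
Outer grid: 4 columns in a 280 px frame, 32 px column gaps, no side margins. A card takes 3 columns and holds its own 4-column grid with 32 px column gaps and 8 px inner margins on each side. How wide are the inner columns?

4c + 3·32 = 280 → 4c = 184 → c = 46 px.
3 columns plus 2 column gaps: 138 + 64 = 202 px.
Inner content = 202 − 2·8 = 186 px.
4 columns + 3 column gaps: 4d + 3·32 = 186.
4d = 186 − 96 = 90, so d = 22.5 px.

22.5 px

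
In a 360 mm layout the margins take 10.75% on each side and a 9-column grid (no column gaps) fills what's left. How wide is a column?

Each margin = 10.75% of 360 = 38.7 mm; content = 360 − 2·38.7 = 282.6 mm.
282.6 / 9 = 31.4 mm per column.

31.4 mm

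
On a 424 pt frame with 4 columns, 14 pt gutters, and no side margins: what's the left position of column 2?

109.5 pt

4 columns + 3 gutters: 4c + 3·14 = 424.
4c = 424 − 42 = 382, so c = 95.5 pt.
Before column 2: 1 column + 1 gutter.
Offset = 1·(95.5 + 14) = 1·109.5 = 109.5 pt.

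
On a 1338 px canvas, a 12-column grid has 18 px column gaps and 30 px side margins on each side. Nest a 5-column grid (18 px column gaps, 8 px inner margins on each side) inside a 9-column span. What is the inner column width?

173.2 px

Subtract both margins: 1338 − 2·30 = 1278 px.
12 columns + 11 column gaps: 12c + 11·18 = 1278.
12c = 1278 − 198 = 1080, so c = 90 px.
Span of 9: 9·90 + 8·18 = 810 + 144 = 954 px.
Inner content = 954 − 2·8 = 938 px.
5 columns + 4 column gaps: 5d + 4·18 = 938.
5d = 938 − 72 = 866, so d = 173.2 px.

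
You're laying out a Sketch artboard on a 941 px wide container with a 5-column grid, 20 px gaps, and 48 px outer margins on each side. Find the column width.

Content width = 941 − 2·48 = 845 px.
5c + 4·20 = 845 → 5c = 765 → c = 153 px.

153 px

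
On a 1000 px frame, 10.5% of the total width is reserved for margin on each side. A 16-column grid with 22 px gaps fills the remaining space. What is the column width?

28.75 px

Margins: 10.5% × 1000 = 105 px each, so content = 1000 − 210 = 790 px.
16 columns + 15 gaps: 16c + 15·22 = 790.
16c = 790 − 330 = 460, so c = 28.75 px.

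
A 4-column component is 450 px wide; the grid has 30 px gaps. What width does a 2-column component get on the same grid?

Subtracting 3 gaps of 30 leaves 360 for 4 columns, so c = 90 px.
2-column span = 2·90 + 1·30 = 210 px.

210 px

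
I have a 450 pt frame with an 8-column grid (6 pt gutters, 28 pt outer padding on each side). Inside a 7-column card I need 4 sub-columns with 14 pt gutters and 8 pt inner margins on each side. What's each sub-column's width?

Subtract both margins: 450 − 2·28 = 394 pt.
394 − 7·6 = 352; ÷8 gives c = 44 pt.
7-column span = 7·44 + 6·6 = 344 pt.
Inner content = 344 − 2·8 = 328 pt.
4d + 3·14 = 328 → 4d = 286 → d = 71.5 pt.

71.5 pt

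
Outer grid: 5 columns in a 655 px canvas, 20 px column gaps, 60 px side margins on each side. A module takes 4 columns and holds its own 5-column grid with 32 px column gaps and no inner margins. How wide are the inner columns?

Inside the margins: 655 − 120 = 535 px.
535 − 4·20 = 455; ÷5 gives c = 91 px.
Span of 4: 4·91 + 3·20 = 364 + 60 = 424 px.
Subtracting 4 column gaps of 32 leaves 296 for 5 columns, so d = 59.2 px.

59.2 px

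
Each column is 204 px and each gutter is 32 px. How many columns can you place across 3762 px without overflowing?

16 columns: 16·204 + 15·32 = 3744 px ≤ 3762.
17 columns: 3980 px > 3762. So 16.

16 columns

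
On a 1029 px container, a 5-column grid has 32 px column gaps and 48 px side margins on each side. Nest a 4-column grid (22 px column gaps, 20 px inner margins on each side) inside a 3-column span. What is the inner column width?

110.25 px

Subtract both margins: 1029 − 2·48 = 933 px.
5c + 4·32 = 933 → 5c = 805 → c = 161 px.
3 columns plus 2 column gaps: 483 + 64 = 547 px.
Inner content = 547 − 2·20 = 507 px.
4d + 3·22 = 507 → 4d = 441 → d = 110.25 px.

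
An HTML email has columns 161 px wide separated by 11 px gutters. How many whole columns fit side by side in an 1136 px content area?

6 columns

6 columns: 6·161 + 5·11 = 1021 px ≤ 1136.
7 columns: 1193 px > 1136. So 6.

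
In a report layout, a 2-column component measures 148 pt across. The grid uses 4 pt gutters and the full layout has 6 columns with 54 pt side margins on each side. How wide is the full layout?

560 pt

2 columns + 1 gutter: 2c + 1·4 = 148.
2c = 148 − 4 = 144, so c = 72 pt.
Total width: 2·54 + 6·72 + 5·4 = 560 pt.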